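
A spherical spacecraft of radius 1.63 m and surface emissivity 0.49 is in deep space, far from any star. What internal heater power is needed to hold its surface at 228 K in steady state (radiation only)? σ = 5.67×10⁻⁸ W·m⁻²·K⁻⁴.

P = εσ·4πr²·T⁴.
4πr² = 33.39 m²; T⁴ = 2.702×10⁹ K⁴.
P = 0.49·5.67×10⁻⁸·33.39·2.702×10⁹.

P ≈ 2510 W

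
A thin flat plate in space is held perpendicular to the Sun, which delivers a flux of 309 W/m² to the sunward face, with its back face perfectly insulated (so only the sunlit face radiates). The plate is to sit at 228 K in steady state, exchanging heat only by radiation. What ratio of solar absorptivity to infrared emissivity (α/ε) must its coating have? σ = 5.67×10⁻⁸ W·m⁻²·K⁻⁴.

Balance: αS·A = εσ·1A·T⁴ ⇒ α/ε = σT⁴/S.
α/ε = 5.67×10⁻⁸·(228)⁴/309 = 5.67×10⁻⁸·2.702×10⁹/309.

α/ε ≈ 0.496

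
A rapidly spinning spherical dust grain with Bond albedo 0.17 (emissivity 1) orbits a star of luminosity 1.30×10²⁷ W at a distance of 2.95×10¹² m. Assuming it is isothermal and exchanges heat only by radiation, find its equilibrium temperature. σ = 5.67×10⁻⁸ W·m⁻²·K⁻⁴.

T ≈ 81.2 K

First find the stellar flux at distance d: S = L/(4πd²) = 1.30×10²⁷/(4π·(2.95×10¹²)²) = 11.89 W/m².
For an isothermal sphere, absorbed (1−a)S·πr² = emitted σ·4πr²·T⁴, so T⁴ = (1−a)S/(4σ).
T⁴ = 0.830·11.89/(4·5.67×10⁻⁸) = 4.350×10⁷ K⁴.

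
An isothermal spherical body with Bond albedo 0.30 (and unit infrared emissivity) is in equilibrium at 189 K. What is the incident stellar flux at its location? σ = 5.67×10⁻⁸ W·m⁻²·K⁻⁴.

(1−a)S·πr² = σ·4πr²·T⁴ ⇒ S = 4σT⁴/(1−a).
S = 4·5.67×10⁻⁸·1.276×10⁹/0.700.

S ≈ 413 W/m²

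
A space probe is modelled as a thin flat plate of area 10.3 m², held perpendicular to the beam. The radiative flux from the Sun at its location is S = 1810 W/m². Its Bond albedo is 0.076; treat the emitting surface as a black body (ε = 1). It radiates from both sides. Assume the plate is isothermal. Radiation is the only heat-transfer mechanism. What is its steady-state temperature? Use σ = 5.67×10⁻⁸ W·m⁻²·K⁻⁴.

T ≈ 348 K

At equilibrium, absorbed power = emitted power.
Absorbing cross-section = A = 10.30 m²; emitting surface = 2A = 20.60 m² (ratio 2).
(1−a)S·A_cross = εσ·A_surf·T⁴  ⇒  T⁴ = (1−a)S/(2σ).
T⁴ = 0.924·1810/(2·5.67×10⁻⁸) = 1.475×10¹⁰ K⁴.
T = (1.475×10¹⁰)^(1/4).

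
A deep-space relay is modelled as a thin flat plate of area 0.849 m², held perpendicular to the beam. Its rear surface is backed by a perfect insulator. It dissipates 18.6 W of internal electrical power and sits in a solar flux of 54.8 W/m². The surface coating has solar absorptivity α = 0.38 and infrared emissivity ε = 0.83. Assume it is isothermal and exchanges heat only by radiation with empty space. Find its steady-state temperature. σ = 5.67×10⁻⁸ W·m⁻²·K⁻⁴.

T ≈ 174 K

At steady state, absorbed solar power + internal power = radiated power.
Absorbed: α·S·A_cross = 0.38·54.8·0.8490 = 17.68 W (cross-section A).
Total input = 17.68 + 18.6 = 36.28 W.
Radiated: εσ·A_surf·T⁴ with A_surf = A = 0.8490 m².
T⁴ = 36.28/(0.83·5.67×10⁻⁸·0.8490) = 9.080×10⁸ K⁴.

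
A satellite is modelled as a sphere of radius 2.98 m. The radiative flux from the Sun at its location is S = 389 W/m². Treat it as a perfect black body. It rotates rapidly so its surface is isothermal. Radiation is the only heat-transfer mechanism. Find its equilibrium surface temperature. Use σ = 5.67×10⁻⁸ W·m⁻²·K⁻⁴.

At equilibrium, absorbed power = emitted power.
Absorbing cross-section = πr² = 27.90 m²; emitting surface = 4πr² = 111.6 m² (ratio 4).
S·A_cross = εσ·A_surf·T⁴  ⇒  T⁴ = S/(4σ).
T⁴ = 1.00·389/(4·5.67×10⁻⁸) = 1.715×10⁹ K⁴.
T = (1.715×10⁹)^(1/4).

T ≈ 204 K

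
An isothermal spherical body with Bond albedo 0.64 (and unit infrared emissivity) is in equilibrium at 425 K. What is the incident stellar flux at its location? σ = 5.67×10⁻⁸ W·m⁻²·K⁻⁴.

(1−a)S·πr² = σ·4πr²·T⁴ ⇒ S = 4σT⁴/(1−a).
S = 4·5.67×10⁻⁸·3.263×10¹⁰/0.360.

S ≈ 20600 W/m²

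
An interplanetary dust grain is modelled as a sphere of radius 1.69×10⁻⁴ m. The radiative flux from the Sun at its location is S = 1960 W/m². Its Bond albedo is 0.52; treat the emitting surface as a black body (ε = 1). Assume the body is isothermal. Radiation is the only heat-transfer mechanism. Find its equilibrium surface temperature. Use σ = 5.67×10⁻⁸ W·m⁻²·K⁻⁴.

At equilibrium, absorbed power = emitted power.
Absorbing cross-section = πr² = 8.973×10⁻⁸ m²; emitting surface = 4πr² = 3.589×10⁻⁷ m² (ratio 4).
(1−a)S·A_cross = εσ·A_surf·T⁴  ⇒  T⁴ = (1−a)S/(4σ).
T⁴ = 0.480·1960/(4·5.67×10⁻⁸) = 4.148×10⁹ K⁴.
T = (4.148×10⁹)^(1/4).

T ≈ 254 K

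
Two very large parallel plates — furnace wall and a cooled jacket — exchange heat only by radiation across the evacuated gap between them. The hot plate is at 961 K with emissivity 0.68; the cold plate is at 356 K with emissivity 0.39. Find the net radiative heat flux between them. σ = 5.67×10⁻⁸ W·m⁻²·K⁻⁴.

q ≈ 15600 W/m²

For two infinite grey parallel plates, q = σ(T₁⁴ − T₂⁴)/(1/ε₁ + 1/ε₂ − 1).
T₁⁴ − T₂⁴ = 8.529×10¹¹ − 1.606×10¹⁰ = 8.368×10¹¹ K⁴.
1/ε₁ + 1/ε₂ − 1 = 1.471 + 2.564 − 1 = 3.035.
q = 5.67×10⁻⁸ × 8.368×10¹¹ / 3.035.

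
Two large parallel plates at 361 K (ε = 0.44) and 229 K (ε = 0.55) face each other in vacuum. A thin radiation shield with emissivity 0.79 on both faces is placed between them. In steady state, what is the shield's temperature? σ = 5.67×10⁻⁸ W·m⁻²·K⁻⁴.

In steady state the net flux on the hot side equals that on the cold side.
σ(T₁⁴−T_s⁴)/D₁ = σ(T_s⁴−T₂⁴)/D₂, with D₁ = 1/ε₁+1/ε_s−1 = 2.539, D₂ = 1/ε_s+1/ε₂−1 = 2.084.
Solve for T_s⁴: T_s⁴ = (D₂·T₁⁴ + D₁·T₂⁴)/(D₁+D₂) = 9.167×10⁹ K⁴.

T_s ≈ 309 K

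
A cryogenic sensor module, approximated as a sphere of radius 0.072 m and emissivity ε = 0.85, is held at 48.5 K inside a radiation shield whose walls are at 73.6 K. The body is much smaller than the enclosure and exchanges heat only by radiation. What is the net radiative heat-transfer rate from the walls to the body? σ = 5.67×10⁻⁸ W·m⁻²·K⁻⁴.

P_net ≈ 0.0748 W

For a small grey body in a large enclosure: P_net = εσA(T_body⁴ − T_wall⁴).
A = 4πr² = 0.06514 m²; T_body⁴ − T_wall⁴ = 5.533×10⁶ − 2.934×10⁷ = -2.381×10⁷ K⁴.
|P_net| = 0.85·5.67×10⁻⁸·0.06514·2.381×10⁷.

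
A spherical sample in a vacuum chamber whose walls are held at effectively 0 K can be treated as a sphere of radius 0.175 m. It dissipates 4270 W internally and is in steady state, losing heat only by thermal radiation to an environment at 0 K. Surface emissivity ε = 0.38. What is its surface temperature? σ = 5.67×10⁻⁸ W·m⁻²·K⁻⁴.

T ≈ 847 K

Steady state: internal power = radiated power, P = εσA T⁴.
Radiating area A = 4πr² = 0.3848 m².
T⁴ = P/(εσA) = 4270/(0.38·5.67×10⁻⁸·0.3848) = 5.150×10¹¹ K⁴.
T = (5.150×10¹¹)^(1/4).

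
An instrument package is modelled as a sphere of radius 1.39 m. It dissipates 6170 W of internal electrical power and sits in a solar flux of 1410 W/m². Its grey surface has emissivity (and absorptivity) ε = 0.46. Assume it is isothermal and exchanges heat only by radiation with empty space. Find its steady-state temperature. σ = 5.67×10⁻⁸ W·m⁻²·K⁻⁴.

At steady state, absorbed solar power + internal power = radiated power.
Absorbed: α·S·A_cross = 0.46·1410·6.070 = 3937 W (cross-section πr²).
Total input = 3937 + 6170 = 10110 W.
Radiated: εσ·A_surf·T⁴ with A_surf = 4πr² = 24.28 m².
T⁴ = 10110/(0.46·5.67×10⁻⁸·24.28) = 1.596×10¹⁰ K⁴.

T ≈ 355 K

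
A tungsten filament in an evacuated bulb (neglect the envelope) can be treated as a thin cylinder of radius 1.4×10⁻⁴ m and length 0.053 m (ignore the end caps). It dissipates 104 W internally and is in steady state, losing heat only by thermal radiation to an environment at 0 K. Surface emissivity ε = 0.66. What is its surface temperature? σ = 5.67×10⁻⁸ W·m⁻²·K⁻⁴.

Steady state: internal power = radiated power, P = εσA T⁴.
Radiating area A = 2πrL = 4.662×10⁻⁵ m².
T⁴ = P/(εσA) = 104/(0.66·5.67×10⁻⁸·4.662×10⁻⁵) = 5.961×10¹³ K⁴.
T = (5.961×10¹³)^(1/4).

T ≈ 2780 K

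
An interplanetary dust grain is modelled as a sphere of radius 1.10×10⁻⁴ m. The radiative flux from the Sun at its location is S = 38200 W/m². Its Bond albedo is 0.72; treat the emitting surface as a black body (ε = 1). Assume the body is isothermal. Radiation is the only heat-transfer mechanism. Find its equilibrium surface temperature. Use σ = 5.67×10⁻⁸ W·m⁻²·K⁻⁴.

T ≈ 466 K

At equilibrium, absorbed power = emitted power.
Absorbing cross-section = πr² = 3.801×10⁻⁸ m²; emitting surface = 4πr² = 1.521×10⁻⁷ m² (ratio 4).
(1−a)S·A_cross = εσ·A_surf·T⁴  ⇒  T⁴ = (1−a)S/(4σ).
T⁴ = 0.280·38200/(4·5.67×10⁻⁸) = 4.716×10¹⁰ K⁴.
T = (4.716×10¹⁰)^(1/4).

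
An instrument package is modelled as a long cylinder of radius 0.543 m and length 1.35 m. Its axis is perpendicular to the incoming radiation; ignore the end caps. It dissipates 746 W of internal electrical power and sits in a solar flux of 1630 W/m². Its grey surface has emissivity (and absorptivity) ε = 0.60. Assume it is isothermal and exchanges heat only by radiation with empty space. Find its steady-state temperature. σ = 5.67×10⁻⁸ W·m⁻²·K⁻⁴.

T ≈ 343 K

At steady state, absorbed solar power + internal power = radiated power.
Absorbed: α·S·A_cross = 0.60·1630·1.466 = 1434 W (cross-section 2rL).
Total input = 1434 + 746 = 2180 W.
Radiated: εσ·A_surf·T⁴ with A_surf = 2πrL = 4.606 m².
T⁴ = 2180/(0.60·5.67×10⁻⁸·4.606) = 1.391×10¹⁰ K⁴.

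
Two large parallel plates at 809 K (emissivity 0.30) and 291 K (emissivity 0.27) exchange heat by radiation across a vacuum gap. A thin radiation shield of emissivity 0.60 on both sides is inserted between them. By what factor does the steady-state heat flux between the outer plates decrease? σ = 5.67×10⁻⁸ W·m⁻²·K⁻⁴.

factor ≈ 1.39

Without shield: q₀ = σΔ(T⁴)/(1/ε₁+1/ε₂−1) with denominator 6.037.
With shield the two gaps are in series; the resistances add: (1/ε₁+1/ε_s−1)+(1/ε_s+1/ε₂−1) = 4.000+4.370 = 8.370.
Heat-flux ratio q₀/q = 8.370/6.037.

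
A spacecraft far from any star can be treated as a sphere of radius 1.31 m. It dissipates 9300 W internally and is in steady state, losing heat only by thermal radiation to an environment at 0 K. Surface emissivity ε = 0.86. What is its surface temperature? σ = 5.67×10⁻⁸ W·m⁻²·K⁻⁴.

Steady state: internal power = radiated power, P = εσA T⁴.
Radiating area A = 4πr² = 21.57 m².
T⁴ = P/(εσA) = 9300/(0.86·5.67×10⁻⁸·21.57) = 8.844×10⁹ K⁴.
T = (8.844×10⁹)^(1/4).

T ≈ 307 K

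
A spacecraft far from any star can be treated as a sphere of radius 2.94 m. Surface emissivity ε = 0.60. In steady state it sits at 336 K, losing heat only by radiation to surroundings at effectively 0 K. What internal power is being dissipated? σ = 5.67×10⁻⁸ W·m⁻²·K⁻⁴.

Steady state: P = εσA T⁴.
A = 4πr² = 108.6 m²; T⁴ = (336)⁴ = 1.275×10¹⁰ K⁴.
P = 0.60 × 5.67×10⁻⁸ × 108.6 × 1.275×10¹⁰.

P ≈ 47100 W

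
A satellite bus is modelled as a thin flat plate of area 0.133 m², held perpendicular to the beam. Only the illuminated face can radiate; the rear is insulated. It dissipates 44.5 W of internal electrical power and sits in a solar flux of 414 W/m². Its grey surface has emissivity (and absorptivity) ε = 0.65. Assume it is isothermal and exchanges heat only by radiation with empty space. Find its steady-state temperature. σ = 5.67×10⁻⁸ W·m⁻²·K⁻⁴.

T ≈ 358 K

At steady state, absorbed solar power + internal power = radiated power.
Absorbed: α·S·A_cross = 0.65·414·0.1330 = 35.79 W (cross-section A).
Total input = 35.79 + 44.5 = 80.29 W.
Radiated: εσ·A_surf·T⁴ with A_surf = A = 0.1330 m².
T⁴ = 80.29/(0.65·5.67×10⁻⁸·0.1330) = 1.638×10¹⁰ K⁴.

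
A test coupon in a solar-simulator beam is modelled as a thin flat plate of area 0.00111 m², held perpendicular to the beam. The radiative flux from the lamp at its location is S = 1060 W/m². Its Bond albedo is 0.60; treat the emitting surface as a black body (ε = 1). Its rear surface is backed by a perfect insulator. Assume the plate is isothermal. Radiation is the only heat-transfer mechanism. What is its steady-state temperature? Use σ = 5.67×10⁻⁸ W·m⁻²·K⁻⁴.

At equilibrium, absorbed power = emitted power.
Absorbing cross-section = A = 0.001110 m²; emitting surface = A = 0.001110 m² (ratio 1).
(1−a)S·A_cross = εσ·A_surf·T⁴  ⇒  T⁴ = (1−a)S/(1σ).
T⁴ = 0.400·1060/(1·5.67×10⁻⁸) = 7.478×10⁹ K⁴.
T = (7.478×10⁹)^(1/4).

T ≈ 294 K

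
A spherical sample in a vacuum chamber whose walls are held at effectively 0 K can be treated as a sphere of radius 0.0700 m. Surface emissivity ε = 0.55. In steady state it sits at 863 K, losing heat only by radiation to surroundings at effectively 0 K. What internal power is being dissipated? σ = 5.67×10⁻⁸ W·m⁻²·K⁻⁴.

P ≈ 1070 W

Steady state: P = εσA T⁴.
A = 4πr² = 0.06158 m²; T⁴ = (863)⁴ = 5.547×10¹¹ K⁴.
P = 0.55 × 5.67×10⁻⁸ × 0.06158 × 5.547×10¹¹.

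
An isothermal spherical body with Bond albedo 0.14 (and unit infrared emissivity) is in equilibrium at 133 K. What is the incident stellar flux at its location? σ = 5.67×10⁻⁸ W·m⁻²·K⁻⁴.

S ≈ 82.5 W/m²

(1−a)S·πr² = σ·4πr²·T⁴ ⇒ S = 4σT⁴/(1−a).
S = 4·5.67×10⁻⁸·3.129×10⁸/0.860.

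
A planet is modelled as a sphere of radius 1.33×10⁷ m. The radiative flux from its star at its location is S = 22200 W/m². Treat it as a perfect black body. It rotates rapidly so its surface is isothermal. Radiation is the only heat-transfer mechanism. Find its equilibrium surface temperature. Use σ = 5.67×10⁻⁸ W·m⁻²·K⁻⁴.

T ≈ 559 K

At equilibrium, absorbed power = emitted power.
Absorbing cross-section = πr² = 5.557×10¹⁴ m²; emitting surface = 4πr² = 2.223×10¹⁵ m² (ratio 4).
S·A_cross = εσ·A_surf·T⁴  ⇒  T⁴ = S/(4σ).
T⁴ = 1.00·22200/(4·5.67×10⁻⁸) = 9.788×10¹⁰ K⁴.
T = (9.788×10¹⁰)^(1/4).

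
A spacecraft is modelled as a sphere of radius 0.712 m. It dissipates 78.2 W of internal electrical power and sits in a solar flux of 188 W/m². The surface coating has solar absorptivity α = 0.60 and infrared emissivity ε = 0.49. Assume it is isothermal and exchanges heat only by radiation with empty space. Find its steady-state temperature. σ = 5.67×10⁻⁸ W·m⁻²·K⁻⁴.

T ≈ 195 K

At steady state, absorbed solar power + internal power = radiated power.
Absorbed: α·S·A_cross = 0.60·188·1.593 = 179.6 W (cross-section πr²).
Total input = 179.6 + 78.2 = 257.8 W.
Radiated: εσ·A_surf·T⁴ with A_surf = 4πr² = 6.370 m².
T⁴ = 257.8/(0.49·5.67×10⁻⁸·6.370) = 1.457×10⁹ K⁴.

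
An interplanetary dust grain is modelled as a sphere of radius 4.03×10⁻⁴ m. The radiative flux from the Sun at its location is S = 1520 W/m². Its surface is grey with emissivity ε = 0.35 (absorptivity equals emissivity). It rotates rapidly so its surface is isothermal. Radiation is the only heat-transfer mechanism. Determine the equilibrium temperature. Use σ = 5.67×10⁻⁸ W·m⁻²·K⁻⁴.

At equilibrium, absorbed power = emitted power.
Absorbing cross-section = πr² = 5.102×10⁻⁷ m²; emitting surface = 4πr² = 2.041×10⁻⁶ m² (ratio 4).
εS·A_cross = εσ·A_surf·T⁴  ⇒  T⁴ = S/(4σ)   (ε cancels).
T⁴ = 1520/(4·5.67×10⁻⁸) = 6.702×10⁹ K⁴.
T = (6.702×10⁹)^(1/4).

T ≈ 286 K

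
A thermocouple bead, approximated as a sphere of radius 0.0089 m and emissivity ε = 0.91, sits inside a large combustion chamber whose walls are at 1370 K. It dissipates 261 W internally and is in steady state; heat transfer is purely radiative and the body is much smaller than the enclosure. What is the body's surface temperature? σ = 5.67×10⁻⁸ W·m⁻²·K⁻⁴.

T ≈ 1710 K

For a small grey body in a large enclosure, net radiated power = εσA(T⁴ − T_w⁴).
Steady state: P = εσA(T⁴ − T_w⁴) with A = 4πr² = 9.954×10⁻⁴ m².
T⁴ = P/(εσA) + T_w⁴ = 261/(0.91·5.67×10⁻⁸·9.954×10⁻⁴) + (1370)⁴
    = 5.082×10¹² + 3.523×10¹² = 8.605×10¹² K⁴.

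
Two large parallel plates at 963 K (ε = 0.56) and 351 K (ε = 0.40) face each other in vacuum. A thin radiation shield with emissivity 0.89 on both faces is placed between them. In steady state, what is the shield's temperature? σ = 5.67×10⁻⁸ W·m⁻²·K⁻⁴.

T_s ≈ 843 K

In steady state the net flux on the hot side equals that on the cold side.
σ(T₁⁴−T_s⁴)/D₁ = σ(T_s⁴−T₂⁴)/D₂, with D₁ = 1/ε₁+1/ε_s−1 = 1.909, D₂ = 1/ε_s+1/ε₂−1 = 2.624.
Solve for T_s⁴: T_s⁴ = (D₂·T₁⁴ + D₁·T₂⁴)/(D₁+D₂) = 5.042×10¹¹ K⁴.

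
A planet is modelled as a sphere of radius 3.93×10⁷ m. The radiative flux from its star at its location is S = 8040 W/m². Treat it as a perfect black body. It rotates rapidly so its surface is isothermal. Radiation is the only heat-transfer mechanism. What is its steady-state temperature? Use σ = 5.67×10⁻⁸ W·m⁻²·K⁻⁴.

T ≈ 434 K

At equilibrium, absorbed power = emitted power.
Absorbing cross-section = πr² = 4.852×10¹⁵ m²; emitting surface = 4πr² = 1.941×10¹⁶ m² (ratio 4).
S·A_cross = εσ·A_surf·T⁴  ⇒  T⁴ = S/(4σ).
T⁴ = 1.00·8040/(4·5.67×10⁻⁸) = 3.545×10¹⁰ K⁴.
T = (3.545×10¹⁰)^(1/4).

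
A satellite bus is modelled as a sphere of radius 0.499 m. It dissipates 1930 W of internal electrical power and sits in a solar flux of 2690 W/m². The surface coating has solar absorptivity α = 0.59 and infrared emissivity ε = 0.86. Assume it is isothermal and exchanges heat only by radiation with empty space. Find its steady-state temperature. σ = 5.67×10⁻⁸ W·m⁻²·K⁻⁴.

T ≈ 380 K

At steady state, absorbed solar power + internal power = radiated power.
Absorbed: α·S·A_cross = 0.59·2690·0.7823 = 1242 W (cross-section πr²).
Total input = 1242 + 1930 = 3172 W.
Radiated: εσ·A_surf·T⁴ with A_surf = 4πr² = 3.129 m².
T⁴ = 3172/(0.86·5.67×10⁻⁸·3.129) = 2.079×10¹⁰ K⁴.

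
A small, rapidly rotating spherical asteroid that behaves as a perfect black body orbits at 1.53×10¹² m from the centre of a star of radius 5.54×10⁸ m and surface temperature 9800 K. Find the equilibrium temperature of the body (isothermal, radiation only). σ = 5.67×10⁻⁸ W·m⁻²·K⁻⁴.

T ≈ 132 K

The star's surface emits σT_*⁴; at distance d the flux is S = σT_*⁴(R_*/d)².
S = 5.67×10⁻⁸·(9800)⁴·(5.54×10⁸/1.53×10¹²)² = 68.57 W/m².
For an isothermal sphere T⁴ = (1−a)S/(4σ) = 3.023×10⁸ K⁴.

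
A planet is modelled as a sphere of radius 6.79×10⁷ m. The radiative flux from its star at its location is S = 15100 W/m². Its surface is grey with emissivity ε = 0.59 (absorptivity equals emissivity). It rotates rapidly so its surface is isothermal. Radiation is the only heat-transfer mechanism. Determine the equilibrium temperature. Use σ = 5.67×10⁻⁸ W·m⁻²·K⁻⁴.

T ≈ 508 K

At equilibrium, absorbed power = emitted power.
Absorbing cross-section = πr² = 1.448×10¹⁶ m²; emitting surface = 4πr² = 5.794×10¹⁶ m² (ratio 4).
εS·A_cross = εσ·A_surf·T⁴  ⇒  T⁴ = S/(4σ)   (ε cancels).
T⁴ = 15100/(4·5.67×10⁻⁸) = 6.658×10¹⁰ K⁴.
T = (6.658×10¹⁰)^(1/4).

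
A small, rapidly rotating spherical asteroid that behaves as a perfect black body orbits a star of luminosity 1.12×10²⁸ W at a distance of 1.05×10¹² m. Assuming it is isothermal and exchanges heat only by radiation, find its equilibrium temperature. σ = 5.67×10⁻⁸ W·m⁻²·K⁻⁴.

T ≈ 244 K

First find the stellar flux at distance d: S = L/(4πd²) = 1.12×10²⁸/(4π·(1.05×10¹²)²) = 808.4 W/m².
For an isothermal sphere, absorbed (1−a)S·πr² = emitted σ·4πr²·T⁴, so T⁴ = (1−a)S/(4σ).
T⁴ = 1.00·808.4/(4·5.67×10⁻⁸) = 3.564×10⁹ K⁴.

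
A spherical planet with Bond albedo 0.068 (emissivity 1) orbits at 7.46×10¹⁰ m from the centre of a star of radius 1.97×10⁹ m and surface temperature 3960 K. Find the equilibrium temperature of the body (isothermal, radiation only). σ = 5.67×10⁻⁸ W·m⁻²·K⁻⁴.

T ≈ 447 K

The star's surface emits σT_*⁴; at distance d the flux is S = σT_*⁴(R_*/d)².
S = 5.67×10⁻⁸·(3960)⁴·(1.97×10⁹/7.46×10¹⁰)² = 9723 W/m².
For an isothermal sphere T⁴ = (1−a)S/(4σ) = 3.996×10¹⁰ K⁴.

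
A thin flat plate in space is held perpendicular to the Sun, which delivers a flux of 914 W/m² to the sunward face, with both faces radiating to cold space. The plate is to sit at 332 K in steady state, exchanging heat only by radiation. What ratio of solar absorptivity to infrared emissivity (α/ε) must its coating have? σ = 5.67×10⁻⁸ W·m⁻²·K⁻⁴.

α/ε ≈ 1.51

Balance: αS·A = εσ·2A·T⁴ ⇒ α/ε = 2σT⁴/S.
α/ε = 2·5.67×10⁻⁸·(332)⁴/914 = 2·5.67×10⁻⁸·1.215×10¹⁰/914.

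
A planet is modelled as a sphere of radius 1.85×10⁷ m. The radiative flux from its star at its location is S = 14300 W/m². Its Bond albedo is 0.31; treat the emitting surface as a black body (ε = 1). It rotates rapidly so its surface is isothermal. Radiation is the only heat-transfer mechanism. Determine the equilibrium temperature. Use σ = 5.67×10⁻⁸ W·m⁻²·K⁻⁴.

T ≈ 457 K

At equilibrium, absorbed power = emitted power.
Absorbing cross-section = πr² = 1.075×10¹⁵ m²; emitting surface = 4πr² = 4.301×10¹⁵ m² (ratio 4).
(1−a)S·A_cross = εσ·A_surf·T⁴  ⇒  T⁴ = (1−a)S/(4σ).
T⁴ = 0.690·14300/(4·5.67×10⁻⁸) = 4.351×10¹⁰ K⁴.
T = (4.351×10¹⁰)^(1/4).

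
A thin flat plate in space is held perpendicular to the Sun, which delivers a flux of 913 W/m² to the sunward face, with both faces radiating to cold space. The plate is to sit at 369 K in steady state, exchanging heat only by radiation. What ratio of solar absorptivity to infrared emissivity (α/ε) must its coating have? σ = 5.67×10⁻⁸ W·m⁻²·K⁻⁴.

α/ε ≈ 2.30

Balance: αS·A = εσ·2A·T⁴ ⇒ α/ε = 2σT⁴/S.
α/ε = 2·5.67×10⁻⁸·(369)⁴/913 = 2·5.67×10⁻⁸·1.854×10¹⁰/913.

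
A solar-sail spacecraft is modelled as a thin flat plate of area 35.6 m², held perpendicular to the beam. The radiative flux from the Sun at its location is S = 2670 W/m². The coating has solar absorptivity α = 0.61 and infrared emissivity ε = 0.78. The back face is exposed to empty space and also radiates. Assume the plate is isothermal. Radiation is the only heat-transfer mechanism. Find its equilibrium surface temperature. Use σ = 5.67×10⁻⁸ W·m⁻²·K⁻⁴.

T ≈ 368 K

At equilibrium, absorbed power = emitted power.
Absorbing cross-section = A = 35.60 m²; emitting surface = 2A = 71.20 m² (ratio 2).
αS·A_cross = εσ·A_surf·T⁴  ⇒  T⁴ = αS/(ε·2σ).
T⁴ = 0.610·2670/(0.78·2·5.67×10⁻⁸) = 1.841×10¹⁰ K⁴.
T = (1.841×10¹⁰)^(1/4).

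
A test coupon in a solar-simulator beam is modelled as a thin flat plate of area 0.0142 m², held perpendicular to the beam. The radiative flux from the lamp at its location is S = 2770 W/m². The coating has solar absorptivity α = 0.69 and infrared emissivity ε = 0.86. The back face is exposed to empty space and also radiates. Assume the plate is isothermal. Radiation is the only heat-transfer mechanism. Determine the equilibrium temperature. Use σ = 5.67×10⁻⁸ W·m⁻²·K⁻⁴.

T ≈ 374 K

At equilibrium, absorbed power = emitted power.
Absorbing cross-section = A = 0.01420 m²; emitting surface = 2A = 0.02840 m² (ratio 2).
αS·A_cross = εσ·A_surf·T⁴  ⇒  T⁴ = αS/(ε·2σ).
T⁴ = 0.690·2770/(0.86·2·5.67×10⁻⁸) = 1.960×10¹⁰ K⁴.
T = (1.960×10¹⁰)^(1/4).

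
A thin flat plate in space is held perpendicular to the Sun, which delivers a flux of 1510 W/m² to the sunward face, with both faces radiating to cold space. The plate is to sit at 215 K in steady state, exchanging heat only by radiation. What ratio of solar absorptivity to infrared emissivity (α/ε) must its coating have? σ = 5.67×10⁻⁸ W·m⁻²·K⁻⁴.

Balance: αS·A = εσ·2A·T⁴ ⇒ α/ε = 2σT⁴/S.
α/ε = 2·5.67×10⁻⁸·(215)⁴/1510 = 2·5.67×10⁻⁸·2.137×10⁹/1510.

α/ε ≈ 0.160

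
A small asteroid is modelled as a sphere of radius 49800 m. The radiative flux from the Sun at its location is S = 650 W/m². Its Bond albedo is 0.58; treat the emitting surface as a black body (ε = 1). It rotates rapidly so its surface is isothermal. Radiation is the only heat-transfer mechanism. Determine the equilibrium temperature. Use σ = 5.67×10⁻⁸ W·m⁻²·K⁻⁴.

T ≈ 186 K

At equilibrium, absorbed power = emitted power.
Absorbing cross-section = πr² = 7.791×10⁹ m²; emitting surface = 4πr² = 3.117×10¹⁰ m² (ratio 4).
(1−a)S·A_cross = εσ·A_surf·T⁴  ⇒  T⁴ = (1−a)S/(4σ).
T⁴ = 0.420·650/(4·5.67×10⁻⁸) = 1.204×10⁹ K⁴.
T = (1.204×10⁹)^(1/4).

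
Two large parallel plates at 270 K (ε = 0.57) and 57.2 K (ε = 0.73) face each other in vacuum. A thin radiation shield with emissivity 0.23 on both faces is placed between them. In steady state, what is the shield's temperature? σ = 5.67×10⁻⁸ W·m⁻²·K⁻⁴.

T_s ≈ 225 K

In steady state the net flux on the hot side equals that on the cold side.
σ(T₁⁴−T_s⁴)/D₁ = σ(T_s⁴−T₂⁴)/D₂, with D₁ = 1/ε₁+1/ε_s−1 = 5.102, D₂ = 1/ε_s+1/ε₂−1 = 4.718.
Solve for T_s⁴: T_s⁴ = (D₂·T₁⁴ + D₁·T₂⁴)/(D₁+D₂) = 2.559×10⁹ K⁴.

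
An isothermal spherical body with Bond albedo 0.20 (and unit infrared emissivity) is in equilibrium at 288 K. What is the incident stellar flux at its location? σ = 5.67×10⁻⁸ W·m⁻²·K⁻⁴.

S ≈ 1950 W/m²

(1−a)S·πr² = σ·4πr²·T⁴ ⇒ S = 4σT⁴/(1−a).
S = 4·5.67×10⁻⁸·6.880×10⁹/0.800.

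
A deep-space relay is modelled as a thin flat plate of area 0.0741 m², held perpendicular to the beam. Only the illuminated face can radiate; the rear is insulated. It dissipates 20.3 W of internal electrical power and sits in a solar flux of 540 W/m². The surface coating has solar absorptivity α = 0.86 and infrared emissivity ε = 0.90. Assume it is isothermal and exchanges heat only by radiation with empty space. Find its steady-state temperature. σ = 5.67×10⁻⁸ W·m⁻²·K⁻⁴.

T ≈ 347 K

At steady state, absorbed solar power + internal power = radiated power.
Absorbed: α·S·A_cross = 0.86·540·0.07410 = 34.41 W (cross-section A).
Total input = 34.41 + 20.3 = 54.71 W.
Radiated: εσ·A_surf·T⁴ with A_surf = A = 0.07410 m².
T⁴ = 54.71/(0.90·5.67×10⁻⁸·0.07410) = 1.447×10¹⁰ K⁴.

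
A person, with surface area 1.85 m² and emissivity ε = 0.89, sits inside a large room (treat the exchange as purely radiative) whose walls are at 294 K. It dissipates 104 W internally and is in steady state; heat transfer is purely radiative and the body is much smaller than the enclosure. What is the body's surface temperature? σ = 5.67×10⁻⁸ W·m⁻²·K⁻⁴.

T ≈ 304 K

For a small grey body in a large enclosure, net radiated power = εσA(T⁴ − T_w⁴).
Steady state: P = εσA(T⁴ − T_w⁴) with A = 1.85 m².
T⁴ = P/(εσA) + T_w⁴ = 104/(0.89·5.67×10⁻⁸·1.850) + (294)⁴
    = 1.114×10⁹ + 7.471×10⁹ = 8.585×10⁹ K⁴.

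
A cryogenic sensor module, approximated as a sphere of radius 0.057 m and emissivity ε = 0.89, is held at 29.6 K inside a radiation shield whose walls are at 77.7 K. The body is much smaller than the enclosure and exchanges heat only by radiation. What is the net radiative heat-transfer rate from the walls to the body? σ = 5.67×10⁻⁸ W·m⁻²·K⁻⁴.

For a small grey body in a large enclosure: P_net = εσA(T_body⁴ − T_wall⁴).
A = 4πr² = 0.04083 m²; T_body⁴ − T_wall⁴ = 7.677×10⁵ − 3.645×10⁷ = -3.568×10⁷ K⁴.
|P_net| = 0.89·5.67×10⁻⁸·0.04083·3.568×10⁷.

P_net ≈ 0.0735 W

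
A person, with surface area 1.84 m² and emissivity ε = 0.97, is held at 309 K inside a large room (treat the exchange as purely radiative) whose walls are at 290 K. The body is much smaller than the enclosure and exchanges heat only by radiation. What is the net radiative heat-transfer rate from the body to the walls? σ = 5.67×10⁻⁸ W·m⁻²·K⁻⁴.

For a small grey body in a large enclosure: P_net = εσA(T_body⁴ − T_wall⁴).
A = 1.84 m²; T_body⁴ − T_wall⁴ = 9.117×10⁹ − 7.073×10⁹ = 2.044×10⁹ K⁴.
|P_net| = 0.97·5.67×10⁻⁸·1.840·2.044×10⁹.

P_net ≈ 207 W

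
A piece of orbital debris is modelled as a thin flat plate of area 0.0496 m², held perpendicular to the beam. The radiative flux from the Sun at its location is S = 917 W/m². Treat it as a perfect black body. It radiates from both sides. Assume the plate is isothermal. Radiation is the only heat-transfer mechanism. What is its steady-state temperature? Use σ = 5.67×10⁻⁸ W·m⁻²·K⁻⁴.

T ≈ 300 K

At equilibrium, absorbed power = emitted power.
Absorbing cross-section = A = 0.04960 m²; emitting surface = 2A = 0.09920 m² (ratio 2).
S·A_cross = εσ·A_surf·T⁴  ⇒  T⁴ = S/(2σ).
T⁴ = 1.00·917/(2·5.67×10⁻⁸) = 8.086×10⁹ K⁴.
T = (8.086×10⁹)^(1/4).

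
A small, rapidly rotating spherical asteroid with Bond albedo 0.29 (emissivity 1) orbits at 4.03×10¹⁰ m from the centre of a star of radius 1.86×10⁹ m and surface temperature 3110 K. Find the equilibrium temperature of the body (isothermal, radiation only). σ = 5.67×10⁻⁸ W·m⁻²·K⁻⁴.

T ≈ 434 K

The star's surface emits σT_*⁴; at distance d the flux is S = σT_*⁴(R_*/d)².
S = 5.67×10⁻⁸·(3110)⁴·(1.86×10⁹/4.03×10¹⁰)² = 11300 W/m².
For an isothermal sphere T⁴ = (1−a)S/(4σ) = 3.537×10¹⁰ K⁴.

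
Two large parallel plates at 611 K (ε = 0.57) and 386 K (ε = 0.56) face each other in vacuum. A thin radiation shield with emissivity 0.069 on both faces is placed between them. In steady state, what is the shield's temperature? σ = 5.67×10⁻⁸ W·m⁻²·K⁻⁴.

In steady state the net flux on the hot side equals that on the cold side.
σ(T₁⁴−T_s⁴)/D₁ = σ(T_s⁴−T₂⁴)/D₂, with D₁ = 1/ε₁+1/ε_s−1 = 15.25, D₂ = 1/ε_s+1/ε₂−1 = 15.28.
Solve for T_s⁴: T_s⁴ = (D₂·T₁⁴ + D₁·T₂⁴)/(D₁+D₂) = 8.084×10¹⁰ K⁴.

T_s ≈ 533 K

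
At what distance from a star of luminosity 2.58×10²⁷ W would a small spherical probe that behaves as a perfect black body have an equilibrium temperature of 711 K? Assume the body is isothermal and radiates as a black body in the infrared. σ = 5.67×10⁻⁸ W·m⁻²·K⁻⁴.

d ≈ 5.95×10¹⁰ m

For an isothermal black-emitting sphere, (1−a)S·πr² = σ·4πr²·T⁴ ⇒ S = 4σT⁴/(1−a).
S = 4·5.67×10⁻⁸·(711)⁴/1.00 = 57960 W/m².
Flux falls as S = L/(4πd²), so d = √(L/(4πS)) = √(2.58×10²⁷/(4π·57960)).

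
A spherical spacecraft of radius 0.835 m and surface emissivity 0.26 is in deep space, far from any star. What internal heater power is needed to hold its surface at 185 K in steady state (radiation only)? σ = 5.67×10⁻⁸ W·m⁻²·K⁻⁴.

P = εσ·4πr²·T⁴.
4πr² = 8.762 m²; T⁴ = 1.171×10⁹ K⁴.
P = 0.26·5.67×10⁻⁸·8.762·1.171×10⁹.

P ≈ 151 W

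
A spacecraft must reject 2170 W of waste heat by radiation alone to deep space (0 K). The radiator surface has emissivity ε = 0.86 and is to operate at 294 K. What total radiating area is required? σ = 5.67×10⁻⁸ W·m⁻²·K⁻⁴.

A ≈ 5.96 m²

P = εσA T⁴ ⇒ A = P/(εσT⁴).
T⁴ = 7.471×10⁹ K⁴.
A = 2170/(0.86 × 5.67×10⁻⁸ × 7.471×10⁹).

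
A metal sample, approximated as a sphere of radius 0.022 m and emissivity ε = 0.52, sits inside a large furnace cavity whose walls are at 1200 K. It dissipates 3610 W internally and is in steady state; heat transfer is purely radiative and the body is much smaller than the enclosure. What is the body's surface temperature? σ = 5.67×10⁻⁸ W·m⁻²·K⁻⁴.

T ≈ 2170 K

For a small grey body in a large enclosure, net radiated power = εσA(T⁴ − T_w⁴).
Steady state: P = εσA(T⁴ − T_w⁴) with A = 4πr² = 0.006082 m².
T⁴ = P/(εσA) + T_w⁴ = 3610/(0.52·5.67×10⁻⁸·0.006082) + (1200)⁴
    = 2.013×10¹³ + 2.074×10¹² = 2.220×10¹³ K⁴.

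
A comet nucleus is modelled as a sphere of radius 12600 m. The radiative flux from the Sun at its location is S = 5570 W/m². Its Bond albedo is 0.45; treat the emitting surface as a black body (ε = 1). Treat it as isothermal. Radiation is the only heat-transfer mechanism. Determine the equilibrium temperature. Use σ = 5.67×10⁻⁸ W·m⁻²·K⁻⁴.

T ≈ 341 K

At equilibrium, absorbed power = emitted power.
Absorbing cross-section = πr² = 4.988×10⁸ m²; emitting surface = 4πr² = 1.995×10⁹ m² (ratio 4).
(1−a)S·A_cross = εσ·A_surf·T⁴  ⇒  T⁴ = (1−a)S/(4σ).
T⁴ = 0.550·5570/(4·5.67×10⁻⁸) = 1.351×10¹⁰ K⁴.
T = (1.351×10¹⁰)^(1/4).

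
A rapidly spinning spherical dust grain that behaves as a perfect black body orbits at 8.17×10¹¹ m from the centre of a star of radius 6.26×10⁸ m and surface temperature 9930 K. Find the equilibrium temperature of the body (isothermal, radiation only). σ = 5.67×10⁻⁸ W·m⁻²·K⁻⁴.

T ≈ 194 K

The star's surface emits σT_*⁴; at distance d the flux is S = σT_*⁴(R_*/d)².
S = 5.67×10⁻⁸·(9930)⁴·(6.26×10⁸/8.17×10¹¹)² = 323.7 W/m².
For an isothermal sphere T⁴ = (1−a)S/(4σ) = 1.427×10⁹ K⁴.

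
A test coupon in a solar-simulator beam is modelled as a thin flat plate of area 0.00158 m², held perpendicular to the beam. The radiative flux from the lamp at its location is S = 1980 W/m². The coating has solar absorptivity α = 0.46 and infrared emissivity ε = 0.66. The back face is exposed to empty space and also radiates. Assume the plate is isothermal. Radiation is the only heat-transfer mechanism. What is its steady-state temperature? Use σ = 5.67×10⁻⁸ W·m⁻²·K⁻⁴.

T ≈ 332 K

At equilibrium, absorbed power = emitted power.
Absorbing cross-section = A = 0.001580 m²; emitting surface = 2A = 0.003160 m² (ratio 2).
αS·A_cross = εσ·A_surf·T⁴  ⇒  T⁴ = αS/(ε·2σ).
T⁴ = 0.460·1980/(0.66·2·5.67×10⁻⁸) = 1.217×10¹⁰ K⁴.
T = (1.217×10¹⁰)^(1/4).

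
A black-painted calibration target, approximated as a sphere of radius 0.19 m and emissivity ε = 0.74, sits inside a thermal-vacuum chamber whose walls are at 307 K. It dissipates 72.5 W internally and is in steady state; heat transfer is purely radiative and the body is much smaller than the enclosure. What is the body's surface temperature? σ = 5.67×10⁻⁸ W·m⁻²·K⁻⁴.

For a small grey body in a large enclosure, net radiated power = εσA(T⁴ − T_w⁴).
Steady state: P = εσA(T⁴ − T_w⁴) with A = 4πr² = 0.4536 m².
T⁴ = P/(εσA) + T_w⁴ = 72.5/(0.74·5.67×10⁻⁸·0.4536) + (307)⁴
    = 3.809×10⁹ + 8.883×10⁹ = 1.269×10¹⁰ K⁴.

T ≈ 336 K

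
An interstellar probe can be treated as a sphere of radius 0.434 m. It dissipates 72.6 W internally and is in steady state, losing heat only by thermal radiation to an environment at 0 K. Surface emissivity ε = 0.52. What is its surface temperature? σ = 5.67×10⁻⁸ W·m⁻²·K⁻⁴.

Steady state: internal power = radiated power, P = εσA T⁴.
Radiating area A = 4πr² = 2.367 m².
T⁴ = P/(εσA) = 72.6/(0.52·5.67×10⁻⁸·2.367) = 1.040×10⁹ K⁴.
T = (1.040×10⁹)^(1/4).

T ≈ 180 K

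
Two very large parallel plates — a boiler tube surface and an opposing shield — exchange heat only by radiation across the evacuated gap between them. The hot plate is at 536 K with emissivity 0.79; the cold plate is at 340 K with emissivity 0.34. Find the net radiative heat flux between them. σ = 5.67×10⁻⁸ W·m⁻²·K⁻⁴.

For two infinite grey parallel plates, q = σ(T₁⁴ − T₂⁴)/(1/ε₁ + 1/ε₂ − 1).
T₁⁴ − T₂⁴ = 8.254×10¹⁰ − 1.336×10¹⁰ = 6.918×10¹⁰ K⁴.
1/ε₁ + 1/ε₂ − 1 = 1.266 + 2.941 − 1 = 3.207.
q = 5.67×10⁻⁸ × 6.918×10¹⁰ / 3.207.

q ≈ 1220 W/m²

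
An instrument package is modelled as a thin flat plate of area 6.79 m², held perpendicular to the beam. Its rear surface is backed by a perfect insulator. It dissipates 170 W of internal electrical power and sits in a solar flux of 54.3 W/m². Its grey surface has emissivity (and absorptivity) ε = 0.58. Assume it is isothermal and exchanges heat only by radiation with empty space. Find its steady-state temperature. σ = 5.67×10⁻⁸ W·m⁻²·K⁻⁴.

At steady state, absorbed solar power + internal power = radiated power.
Absorbed: α·S·A_cross = 0.58·54.3·6.790 = 213.8 W (cross-section A).
Total input = 213.8 + 170 = 383.8 W.
Radiated: εσ·A_surf·T⁴ with A_surf = A = 6.790 m².
T⁴ = 383.8/(0.58·5.67×10⁻⁸·6.790) = 1.719×10⁹ K⁴.

T ≈ 204 K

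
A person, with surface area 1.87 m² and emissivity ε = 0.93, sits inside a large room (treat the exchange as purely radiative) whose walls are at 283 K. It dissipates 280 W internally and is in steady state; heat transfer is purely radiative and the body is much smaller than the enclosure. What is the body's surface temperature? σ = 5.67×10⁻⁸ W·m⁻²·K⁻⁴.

T ≈ 310 K

For a small grey body in a large enclosure, net radiated power = εσA(T⁴ − T_w⁴).
Steady state: P = εσA(T⁴ − T_w⁴) with A = 1.87 m².
T⁴ = P/(εσA) + T_w⁴ = 280/(0.93·5.67×10⁻⁸·1.870) + (283)⁴
    = 2.840×10⁹ + 6.414×10⁹ = 9.254×10⁹ K⁴.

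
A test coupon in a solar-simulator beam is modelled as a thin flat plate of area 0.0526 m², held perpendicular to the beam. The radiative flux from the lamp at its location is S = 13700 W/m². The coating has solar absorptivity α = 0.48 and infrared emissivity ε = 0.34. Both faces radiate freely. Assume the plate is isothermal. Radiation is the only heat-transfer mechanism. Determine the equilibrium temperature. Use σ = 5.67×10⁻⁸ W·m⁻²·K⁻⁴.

At equilibrium, absorbed power = emitted power.
Absorbing cross-section = A = 0.05260 m²; emitting surface = 2A = 0.1052 m² (ratio 2).
αS·A_cross = εσ·A_surf·T⁴  ⇒  T⁴ = αS/(ε·2σ).
T⁴ = 0.480·13700/(0.34·2·5.67×10⁻⁸) = 1.706×10¹¹ K⁴.
T = (1.706×10¹¹)^(1/4).

T ≈ 643 K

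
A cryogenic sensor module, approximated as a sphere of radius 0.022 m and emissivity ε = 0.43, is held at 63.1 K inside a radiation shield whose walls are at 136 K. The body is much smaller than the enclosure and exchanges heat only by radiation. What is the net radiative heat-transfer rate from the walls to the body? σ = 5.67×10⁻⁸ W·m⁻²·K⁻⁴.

For a small grey body in a large enclosure: P_net = εσA(T_body⁴ − T_wall⁴).
A = 4πr² = 0.006082 m²; T_body⁴ − T_wall⁴ = 1.585×10⁷ − 3.421×10⁸ = -3.262×10⁸ K⁴.
|P_net| = 0.43·5.67×10⁻⁸·0.006082·3.262×10⁸.

P_net ≈ 0.0484 W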